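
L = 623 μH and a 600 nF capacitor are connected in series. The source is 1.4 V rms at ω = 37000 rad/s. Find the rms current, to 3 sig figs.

X_L = ωL = 23.1 Ω
X_C = 1/(ωC) = 45.0 Ω
Net reactance X = X_L − X_C = -22.0 Ω
Z = − j22.0 Ω
|Z| = √(0² + 22.0²) = 22.0 Ω
I = V/|Z| = 1.4/22.0 = 63.7 mA

63.7 mA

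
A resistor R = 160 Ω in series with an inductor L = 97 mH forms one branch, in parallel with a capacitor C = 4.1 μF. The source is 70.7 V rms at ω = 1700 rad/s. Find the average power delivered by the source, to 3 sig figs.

X_L = ωL = 165 Ω
X_C = 1/(ωC) = 143 Ω
Branch 1 (R+jX_L): Z₁ = 160 + j165 Ω, |Z₁| = 230 Ω
Branch 2 (−jX_C): Z₂ = −j143 Ω
Parallel: Z = Z₁Z₂/(Z₁+Z₂), |Z| = 204 Ω, ∠Z = -51.8°
I = V/|Z| = 346 mA
P = VI cos φ = 70.7 × 0.346 × cos(-51.8°) = 15.1 W

15.1 W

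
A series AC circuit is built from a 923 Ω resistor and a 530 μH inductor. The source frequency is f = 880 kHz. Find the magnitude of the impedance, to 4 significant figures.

ω = 2πf = 5.529e+06 rad/s
X_L = ωL = 2930 Ω
Z = 923.0 + j2930 Ω
|Z| = √(923.0² + 2930²) = 3072 Ω

3072 Ω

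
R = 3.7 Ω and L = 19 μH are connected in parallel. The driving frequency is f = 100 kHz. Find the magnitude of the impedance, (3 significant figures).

3.53 Ω

ω = 2πf = 628300 rad/s
X_L = ωL = 11.9 Ω
Parallel: admittances add. Y = 1/R + 1/(jωL)
Y = (0.270 − j0.0838) S
|Y| = 0.283 S → |Z| = 1/|Y| = 3.53 Ω, ∠Z = −∠Y = 17.2°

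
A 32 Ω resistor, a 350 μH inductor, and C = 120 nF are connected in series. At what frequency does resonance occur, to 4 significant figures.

ω₀ = 1/√(LC) = 1/√(0.00035 × 1.2e-07) = 154300 rad/s
f₀ = ω₀/(2π) = 24.56 kHz

24.56 kHz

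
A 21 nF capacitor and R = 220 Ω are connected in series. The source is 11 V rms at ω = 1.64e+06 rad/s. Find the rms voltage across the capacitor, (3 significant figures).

X_C = 1/(ωC) = 29.0 Ω
Z = 220 − j29.0 Ω
|Z| = √(220² + 29.0²) = 222 Ω
I = V/|Z| = 49.6 mA
V_C = I·|Z_C| = 0.0496 × 29.0 = 1.44 V

1.44 V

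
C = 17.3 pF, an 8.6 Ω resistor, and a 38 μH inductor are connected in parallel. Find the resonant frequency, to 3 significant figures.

ω₀ = 1/√(LC) = 1/√(3.8e-05 × 1.73e-11) = 3.9e+07 rad/s
f₀ = ω₀/(2π) = 6.21 MHz

6.21 MHz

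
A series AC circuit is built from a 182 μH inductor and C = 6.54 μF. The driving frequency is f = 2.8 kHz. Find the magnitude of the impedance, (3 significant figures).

ω = 2πf = 17590 rad/s
X_L = ωL = 3.20 Ω
X_C = 1/(ωC) = 8.69 Ω
Net reactance X = X_L − X_C = -5.49 Ω
Z = − j5.49 Ω
|Z| = √(0² + 5.49²) = 5.49 Ω

5.49 Ω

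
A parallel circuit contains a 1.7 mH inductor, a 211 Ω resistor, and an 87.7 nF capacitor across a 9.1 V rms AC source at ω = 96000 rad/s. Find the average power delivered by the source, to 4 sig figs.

392.5 mW

X_L = ωL = 163.2 Ω
X_C = 1/(ωC) = 118.8 Ω
Parallel: admittances add. Y = 1/R + 1/(jωL) + jωC
Y = (0.004739 + j0.002292) S
|Y| = 0.005264 S → |Z| = 1/|Y| = 190.0 Ω, ∠Z = −∠Y = -25.81°
I = V/|Z| = 47.91 mA
P = VI cos φ = 9.1 × 0.04791 × cos(-25.81°) = 392.5 mW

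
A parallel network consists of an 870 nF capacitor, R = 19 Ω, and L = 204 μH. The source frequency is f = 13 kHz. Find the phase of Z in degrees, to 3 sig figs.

ω = 2πf = 81680 rad/s
X_L = ωL = 16.7 Ω
X_C = 1/(ωC) = 14.1 Ω
Parallel: admittances add. Y = 1/R + 1/(jωL) + jωC
Y = (0.0526 + j0.0110) S
|Y| = 0.0538 S → |Z| = 1/|Y| = 18.6 Ω, ∠Z = −∠Y = -11.9°

-11.9°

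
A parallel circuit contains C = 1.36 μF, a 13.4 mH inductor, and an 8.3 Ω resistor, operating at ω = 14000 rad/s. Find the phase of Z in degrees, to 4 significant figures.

X_L = ωL = 187.6 Ω
X_C = 1/(ωC) = 52.52 Ω
Parallel: admittances add. Y = 1/R + 1/(jωL) + jωC
Y = (0.1205 + j0.01371) S
|Y| = 0.1213 S → |Z| = 1/|Y| = 8.247 Ω, ∠Z = −∠Y = -6.492°

-6.492°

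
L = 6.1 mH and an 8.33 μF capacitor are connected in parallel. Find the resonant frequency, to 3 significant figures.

ω₀ = 1/√(LC) = 1/√(0.0061 × 8.33e-06) = 4436 rad/s
f₀ = ω₀/(2π) = 706 Hz

706 Hz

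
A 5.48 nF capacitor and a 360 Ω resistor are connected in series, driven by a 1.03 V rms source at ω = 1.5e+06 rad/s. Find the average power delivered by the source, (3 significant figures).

2.64 mW

X_C = 1/(ωC) = 122 Ω
Z = 360 − j122 Ω
|Z| = √(360² + 122²) = 380 Ω
∠Z = arctan(-122/360) = -18.7°
I = V/|Z| = 2.71 mA
P = VI cos φ = 1.03 × 0.00271 × cos(-18.7°) = 2.64 mW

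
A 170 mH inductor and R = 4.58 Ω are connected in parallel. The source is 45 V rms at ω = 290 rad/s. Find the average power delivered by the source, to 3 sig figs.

X_L = ωL = 49.3 Ω
Parallel: admittances add. Y = 1/R + 1/(jωL)
Y = (0.218 − j0.0203) S
|Y| = 0.219 S → |Z| = 1/|Y| = 4.56 Ω, ∠Z = −∠Y = 5.31°
I = V/|Z| = 9.87 A
P = VI cos φ = 45 × 9.87 × cos(5.31°) = 442 W

442 W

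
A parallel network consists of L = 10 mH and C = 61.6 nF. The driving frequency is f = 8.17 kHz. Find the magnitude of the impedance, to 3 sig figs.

824 Ω

ω = 2πf = 51330 rad/s
X_L = ωL = 513 Ω
X_C = 1/(ωC) = 316 Ω
Parallel: admittances add. Y = 1/(jωL) + jωC
Y = (0 + j0.00121) S
|Y| = 0.00121 S → |Z| = 1/|Y| = 824 Ω, ∠Z = −∠Y = -90.0°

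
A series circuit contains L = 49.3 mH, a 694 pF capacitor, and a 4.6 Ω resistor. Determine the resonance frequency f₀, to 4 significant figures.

27.21 kHz

ω₀ = 1/√(LC) = 1/√(0.0493 × 6.94e-10) = 171000 rad/s
f₀ = ω₀/(2π) = 27.21 kHz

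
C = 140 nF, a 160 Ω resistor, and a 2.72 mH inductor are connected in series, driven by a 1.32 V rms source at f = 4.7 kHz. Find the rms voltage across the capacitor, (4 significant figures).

ω = 2πf = 29530 rad/s
X_L = ωL = 80.32 Ω
X_C = 1/(ωC) = 241.9 Ω
Net reactance X = X_L − X_C = -161.6 Ω
Z = 160.0 − j161.6 Ω
|Z| = √(160.0² + 161.6²) = 227.4 Ω
I = V/|Z| = 5.805 mA
V_C = I·|Z_C| = 0.005805 × 241.9 = 1.404 V

1.404 V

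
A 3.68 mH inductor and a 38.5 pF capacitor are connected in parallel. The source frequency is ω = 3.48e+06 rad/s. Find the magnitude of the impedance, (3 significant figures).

X_L = ωL = 12800 Ω
X_C = 1/(ωC) = 7460 Ω
Parallel: admittances add. Y = 1/(jωL) + jωC
Y = (0 + j5.59e-05) S
|Y| = 5.59e-05 S → |Z| = 1/|Y| = 17900 Ω, ∠Z = −∠Y = -90.0°

17900 Ω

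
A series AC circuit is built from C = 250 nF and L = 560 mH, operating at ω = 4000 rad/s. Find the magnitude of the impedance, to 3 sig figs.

X_L = ωL = 2240 Ω
X_C = 1/(ωC) = 1000 Ω
Net reactance X = X_L − X_C = 1240 Ω
Z = j1240 Ω
|Z| = √(0² + 1240²) = 1240 Ω

1240 Ω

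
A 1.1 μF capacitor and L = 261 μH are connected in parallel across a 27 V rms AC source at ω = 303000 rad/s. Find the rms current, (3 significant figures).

X_L = ωL = 79.1 Ω
X_C = 1/(ωC) = 3.00 Ω
Parallel: admittances add. Y = 1/(jωL) + jωC
Y = (0 + j0.321) S
|Y| = 0.321 S → |Z| = 1/|Y| = 3.12 Ω, ∠Z = −∠Y = -90.0°
I = V/|Z| = 27/3.12 = 8.66 A

8.66 A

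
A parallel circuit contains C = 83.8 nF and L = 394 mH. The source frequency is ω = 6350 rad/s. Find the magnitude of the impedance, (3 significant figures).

7550 Ω

X_L = ωL = 2500 Ω
X_C = 1/(ωC) = 1880 Ω
Parallel: admittances add. Y = 1/(jωL) + jωC
Y = (0 + j0.000132) S
|Y| = 0.000132 S → |Z| = 1/|Y| = 7550 Ω, ∠Z = −∠Y = -90.0°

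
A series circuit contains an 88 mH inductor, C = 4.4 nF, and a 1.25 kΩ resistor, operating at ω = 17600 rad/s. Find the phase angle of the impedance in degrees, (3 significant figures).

-83.7°

X_L = ωL = 1550 Ω
X_C = 1/(ωC) = 12900 Ω
Net reactance X = X_L − X_C = -11400 Ω
Z = 1250 − j11400 Ω
|Z| = √(1250² + 11400²) = 11400 Ω
∠Z = arctan(-11400/1250) = -83.7°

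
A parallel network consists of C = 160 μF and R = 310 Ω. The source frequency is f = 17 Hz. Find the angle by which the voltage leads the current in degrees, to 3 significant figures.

ω = 2πf = 106.8 rad/s
X_C = 1/(ωC) = 58.5 Ω
Parallel: admittances add. Y = 1/R + jωC
Y = (0.00323 + j0.0171) S
|Y| = 0.0174 S → |Z| = 1/|Y| = 57.5 Ω, ∠Z = −∠Y = -79.3°

-79.3°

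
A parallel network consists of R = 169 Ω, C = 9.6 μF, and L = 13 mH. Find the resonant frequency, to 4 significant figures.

ω₀ = 1/√(LC) = 1/√(0.013 × 9.6e-06) = 2831 rad/s
f₀ = ω₀/(2π) = 450.5 Hz

450.5 Hz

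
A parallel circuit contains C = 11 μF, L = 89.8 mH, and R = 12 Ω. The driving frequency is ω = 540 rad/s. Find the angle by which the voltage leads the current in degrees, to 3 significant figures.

9.99°

X_L = ωL = 48.5 Ω
X_C = 1/(ωC) = 168 Ω
Parallel: admittances add. Y = 1/R + 1/(jωL) + jωC
Y = (0.0833 − j0.0147) S
|Y| = 0.0846 S → |Z| = 1/|Y| = 11.8 Ω, ∠Z = −∠Y = 9.99°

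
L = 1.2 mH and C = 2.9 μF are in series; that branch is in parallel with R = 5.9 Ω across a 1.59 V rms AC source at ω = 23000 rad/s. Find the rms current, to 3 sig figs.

298 mA

X_L = ωL = 27.6 Ω
X_C = 1/(ωC) = 15.0 Ω
Branch 1: Z₁ = R = 5.90 Ω
Branch 2 (series LC): Z₂ = j(X_L − X_C) = j12.6 Ω
Parallel: Z = Z₁Z₂/(Z₁+Z₂), |Z| = 5.34 Ω, ∠Z = 25.1°
I = V/|Z| = 1.59/5.34 = 298 mA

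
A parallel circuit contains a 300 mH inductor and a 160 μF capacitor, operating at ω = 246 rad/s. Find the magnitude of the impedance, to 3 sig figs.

38.7 Ω

X_L = ωL = 73.8 Ω
X_C = 1/(ωC) = 25.4 Ω
Parallel: admittances add. Y = 1/(jωL) + jωC
Y = (0 + j0.0258) S
|Y| = 0.0258 S → |Z| = 1/|Y| = 38.7 Ω, ∠Z = −∠Y = -90.0°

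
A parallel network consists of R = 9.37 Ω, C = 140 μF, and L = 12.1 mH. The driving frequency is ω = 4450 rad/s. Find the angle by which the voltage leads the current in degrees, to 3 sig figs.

-80.0°

X_L = ωL = 53.8 Ω
X_C = 1/(ωC) = 1.61 Ω
Parallel: admittances add. Y = 1/R + 1/(jωL) + jωC
Y = (0.107 + j0.604) S
|Y| = 0.614 S → |Z| = 1/|Y| = 1.63 Ω, ∠Z = −∠Y = -80.0°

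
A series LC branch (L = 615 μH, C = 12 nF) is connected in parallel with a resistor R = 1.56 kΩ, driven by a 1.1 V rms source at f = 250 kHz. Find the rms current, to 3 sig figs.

1.40 mA

ω = 2πf = 1.571e+06 rad/s
X_L = ωL = 966 Ω
X_C = 1/(ωC) = 53.1 Ω
Branch 1: Z₁ = R = 1560 Ω
Branch 2 (series LC): Z₂ = j(X_L − X_C) = j913 Ω
Parallel: Z = Z₁Z₂/(Z₁+Z₂), |Z| = 788 Ω, ∠Z = 59.7°
I = V/|Z| = 1.1/788 = 1.40 mA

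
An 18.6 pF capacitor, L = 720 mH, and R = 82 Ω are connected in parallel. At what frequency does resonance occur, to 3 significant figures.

43.5 kHz

ω₀ = 1/√(LC) = 1/√(0.72 × 1.86e-11) = 273300 rad/s
f₀ = ω₀/(2π) = 43.5 kHz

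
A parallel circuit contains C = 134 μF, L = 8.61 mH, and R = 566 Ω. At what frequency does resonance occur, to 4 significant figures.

148.2 Hz

ω₀ = 1/√(LC) = 1/√(0.00861 × 0.000134) = 931.0 rad/s
f₀ = ω₀/(2π) = 148.2 Hz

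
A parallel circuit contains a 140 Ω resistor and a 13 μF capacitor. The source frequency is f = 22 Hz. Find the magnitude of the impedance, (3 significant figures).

ω = 2πf = 138.2 rad/s
X_C = 1/(ωC) = 556 Ω
Parallel: admittances add. Y = 1/R + jωC
Y = (0.00714 + j0.00180) S
|Y| = 0.00737 S → |Z| = 1/|Y| = 136 Ω, ∠Z = −∠Y = -14.1°

136 Ω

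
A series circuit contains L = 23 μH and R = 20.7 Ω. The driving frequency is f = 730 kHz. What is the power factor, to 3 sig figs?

ω = 2πf = 4.587e+06 rad/s
X_L = ωL = 105 Ω
Z = 20.7 + j105 Ω
|Z| = √(20.7² + 105²) = 108 Ω
∠Z = arctan(105/20.7) = 78.9°
cos φ = cos(78.9°) = 0.193

0.193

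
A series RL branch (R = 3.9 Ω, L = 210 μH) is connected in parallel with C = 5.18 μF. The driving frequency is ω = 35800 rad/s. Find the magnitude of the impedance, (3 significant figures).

10.3 Ω

X_L = ωL = 7.52 Ω
X_C = 1/(ωC) = 5.39 Ω
Branch 1 (R+jX_L): Z₁ = 3.90 + j7.52 Ω, |Z₁| = 8.47 Ω
Branch 2 (−jX_C): Z₂ = −j5.39 Ω
Parallel: Z = Z₁Z₂/(Z₁+Z₂), |Z| = 10.3 Ω, ∠Z = -56.0°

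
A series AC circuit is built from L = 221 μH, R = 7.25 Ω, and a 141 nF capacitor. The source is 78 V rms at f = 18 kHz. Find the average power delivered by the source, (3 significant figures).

29.9 W

ω = 2πf = 113100 rad/s
X_L = ωL = 25.0 Ω
X_C = 1/(ωC) = 62.7 Ω
Net reactance X = X_L − X_C = -37.7 Ω
Z = 7.25 − j37.7 Ω
|Z| = √(7.25² + 37.7²) = 38.4 Ω
∠Z = arctan(-37.7/7.25) = -79.1°
I = V/|Z| = 2.03 A
P = VI cos φ = 78 × 2.03 × cos(-79.1°) = 29.9 W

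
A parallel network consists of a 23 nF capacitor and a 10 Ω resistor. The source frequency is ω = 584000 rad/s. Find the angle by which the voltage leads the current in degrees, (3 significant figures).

-7.65°

X_C = 1/(ωC) = 74.4 Ω
Parallel: admittances add. Y = 1/R + jωC
Y = (0.100 + j0.0134) S
|Y| = 0.101 S → |Z| = 1/|Y| = 9.91 Ω, ∠Z = −∠Y = -7.65°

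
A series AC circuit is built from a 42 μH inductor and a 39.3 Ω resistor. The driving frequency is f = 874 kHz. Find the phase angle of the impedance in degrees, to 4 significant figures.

ω = 2πf = 5.492e+06 rad/s
X_L = ωL = 230.6 Ω
Z = 39.30 + j230.6 Ω
|Z| = √(39.30² + 230.6²) = 234.0 Ω
∠Z = arctan(230.6/39.30) = 80.33°

80.33°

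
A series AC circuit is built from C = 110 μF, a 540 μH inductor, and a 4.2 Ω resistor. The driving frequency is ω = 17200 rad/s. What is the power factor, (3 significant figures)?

X_L = ωL = 9.29 Ω
X_C = 1/(ωC) = 0.529 Ω
Net reactance X = X_L − X_C = 8.76 Ω
Z = 4.20 + j8.76 Ω
|Z| = √(4.20² + 8.76²) = 9.71 Ω
∠Z = arctan(8.76/4.20) = 64.4°
cos φ = cos(64.4°) = 0.432

0.432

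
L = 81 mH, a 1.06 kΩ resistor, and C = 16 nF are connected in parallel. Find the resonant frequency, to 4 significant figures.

4.421 kHz

ω₀ = 1/√(LC) = 1/√(0.081 × 1.6e-08) = 27780 rad/s
f₀ = ω₀/(2π) = 4.421 kHz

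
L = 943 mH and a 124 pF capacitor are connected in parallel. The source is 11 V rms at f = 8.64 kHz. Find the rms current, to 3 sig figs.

ω = 2πf = 54290 rad/s
X_L = ωL = 51200 Ω
X_C = 1/(ωC) = 149000 Ω
Parallel: admittances add. Y = 1/(jωL) + jωC
Y = (0 − j1.28e-05) S
|Y| = 1.28e-05 S → |Z| = 1/|Y| = 78100 Ω, ∠Z = −∠Y = 90.0°
I = V/|Z| = 11/78100 = 141 μA

141 μA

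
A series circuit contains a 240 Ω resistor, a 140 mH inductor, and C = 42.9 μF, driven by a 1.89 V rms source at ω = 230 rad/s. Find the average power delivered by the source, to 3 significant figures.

13.7 mW

X_L = ωL = 32.2 Ω
X_C = 1/(ωC) = 101 Ω
Net reactance X = X_L − X_C = -69.1 Ω
Z = 240 − j69.1 Ω
|Z| = √(240² + 69.1²) = 250 Ω
∠Z = arctan(-69.1/240) = -16.1°
I = V/|Z| = 7.57 mA
P = VI cos φ = 1.89 × 0.00757 × cos(-16.1°) = 13.7 mW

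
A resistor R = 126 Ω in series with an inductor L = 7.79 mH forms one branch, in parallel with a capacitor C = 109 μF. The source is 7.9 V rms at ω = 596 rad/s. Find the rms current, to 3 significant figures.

515 mA

X_L = ωL = 4.64 Ω
X_C = 1/(ωC) = 15.4 Ω
Branch 1 (R+jX_L): Z₁ = 126 + j4.64 Ω, |Z₁| = 126 Ω
Branch 2 (−jX_C): Z₂ = −j15.4 Ω
Parallel: Z = Z₁Z₂/(Z₁+Z₂), |Z| = 15.3 Ω, ∠Z = -83.0°
I = V/|Z| = 7.9/15.3 = 515 mA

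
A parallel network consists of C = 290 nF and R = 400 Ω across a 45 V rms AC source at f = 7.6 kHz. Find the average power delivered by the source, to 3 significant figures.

ω = 2πf = 47750 rad/s
X_C = 1/(ωC) = 72.2 Ω
Parallel: admittances add. Y = 1/R + jωC
Y = (0.00250 + j0.0138) S
|Y| = 0.0141 S → |Z| = 1/|Y| = 71.1 Ω, ∠Z = −∠Y = -79.8°
I = V/|Z| = 633 mA
P = VI cos φ = 45 × 0.633 × cos(-79.8°) = 5.06 W

5.06 W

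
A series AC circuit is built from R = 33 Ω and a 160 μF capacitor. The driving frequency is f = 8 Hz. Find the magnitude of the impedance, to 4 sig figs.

128.6 Ω

ω = 2πf = 50.27 rad/s
X_C = 1/(ωC) = 124.3 Ω
Z = 33.00 − j124.3 Ω
|Z| = √(33.00² + 124.3²) = 128.6 Ω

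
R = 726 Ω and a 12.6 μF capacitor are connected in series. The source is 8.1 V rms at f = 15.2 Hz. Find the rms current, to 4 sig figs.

ω = 2πf = 95.50 rad/s
X_C = 1/(ωC) = 831.0 Ω
Z = 726.0 − j831.0 Ω
|Z| = √(726.0² + 831.0²) = 1103 Ω
I = V/|Z| = 8.1/1103 = 7.340 mA

7.340 mA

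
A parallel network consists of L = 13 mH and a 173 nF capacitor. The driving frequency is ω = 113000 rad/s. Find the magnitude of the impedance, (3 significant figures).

X_L = ωL = 1470 Ω
X_C = 1/(ωC) = 51.2 Ω
Parallel: admittances add. Y = 1/(jωL) + jωC
Y = (0 + j0.0189) S
|Y| = 0.0189 S → |Z| = 1/|Y| = 53.0 Ω, ∠Z = −∠Y = -90.0°

53.0 Ω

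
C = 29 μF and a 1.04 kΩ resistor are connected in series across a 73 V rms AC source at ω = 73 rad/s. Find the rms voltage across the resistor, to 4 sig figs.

66.47 V

X_C = 1/(ωC) = 472.4 Ω
Z = 1040 − j472.4 Ω
|Z| = √(1040² + 472.4²) = 1142 Ω
I = V/|Z| = 63.91 mA
V_R = I·|Z_R| = 0.06391 × 1040 = 66.47 V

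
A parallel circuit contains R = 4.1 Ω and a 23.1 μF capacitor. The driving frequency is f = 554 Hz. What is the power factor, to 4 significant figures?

ω = 2πf = 3481 rad/s
X_C = 1/(ωC) = 12.44 Ω
Parallel: admittances add. Y = 1/R + jωC
Y = (0.2439 + j0.08041) S
|Y| = 0.2568 S → |Z| = 1/|Y| = 3.894 Ω, ∠Z = −∠Y = -18.25°
cos φ = cos(-18.25°) = 0.9497

0.9497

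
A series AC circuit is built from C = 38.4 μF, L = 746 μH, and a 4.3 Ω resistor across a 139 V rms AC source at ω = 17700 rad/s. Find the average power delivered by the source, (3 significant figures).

532 W

X_L = ωL = 13.2 Ω
X_C = 1/(ωC) = 1.47 Ω
Net reactance X = X_L − X_C = 11.7 Ω
Z = 4.30 + j11.7 Ω
|Z| = √(4.30² + 11.7²) = 12.5 Ω
∠Z = arctan(11.7/4.30) = 69.9°
I = V/|Z| = 11.1 A
P = VI cos φ = 139 × 11.1 × cos(69.9°) = 532 W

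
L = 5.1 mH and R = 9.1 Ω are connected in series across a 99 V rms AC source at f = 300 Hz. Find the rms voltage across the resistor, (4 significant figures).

68.06 V

ω = 2πf = 1885 rad/s
X_L = ωL = 9.613 Ω
Z = 9.100 + j9.613 Ω
|Z| = √(9.100² + 9.613²) = 13.24 Ω
I = V/|Z| = 7.479 A
V_R = I·|Z_R| = 7.479 × 9.100 = 68.06 V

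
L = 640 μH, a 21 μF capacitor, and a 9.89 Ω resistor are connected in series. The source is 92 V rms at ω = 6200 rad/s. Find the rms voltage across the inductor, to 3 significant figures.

34.6 V

X_L = ωL = 3.97 Ω
X_C = 1/(ωC) = 7.68 Ω
Net reactance X = X_L − X_C = -3.71 Ω
Z = 9.89 − j3.71 Ω
|Z| = √(9.89² + 3.71²) = 10.6 Ω
I = V/|Z| = 8.71 A
V_L = I·|Z_L| = 8.71 × 3.97 = 34.6 V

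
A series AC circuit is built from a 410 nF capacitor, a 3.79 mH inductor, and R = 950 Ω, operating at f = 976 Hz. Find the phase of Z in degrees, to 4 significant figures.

ω = 2πf = 6132 rad/s
X_L = ωL = 23.24 Ω
X_C = 1/(ωC) = 397.7 Ω
Net reactance X = X_L − X_C = -374.5 Ω
Z = 950.0 − j374.5 Ω
|Z| = √(950.0² + 374.5²) = 1021 Ω
∠Z = arctan(-374.5/950.0) = -21.51°

-21.51°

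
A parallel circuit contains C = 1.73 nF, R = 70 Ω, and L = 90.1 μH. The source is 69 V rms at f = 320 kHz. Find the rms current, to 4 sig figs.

ω = 2πf = 2.011e+06 rad/s
X_L = ωL = 181.2 Ω
X_C = 1/(ωC) = 287.5 Ω
Parallel: admittances add. Y = 1/R + 1/(jωL) + jωC
Y = (0.01429 − j0.002042) S
|Y| = 0.01443 S → |Z| = 1/|Y| = 69.30 Ω, ∠Z = −∠Y = 8.134°
I = V/|Z| = 69/69.30 = 995.7 mA

995.7 mA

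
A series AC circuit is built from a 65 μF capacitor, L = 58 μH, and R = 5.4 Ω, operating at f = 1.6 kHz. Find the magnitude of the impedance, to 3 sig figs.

5.48 Ω

ω = 2πf = 10050 rad/s
X_L = ωL = 0.583 Ω
X_C = 1/(ωC) = 1.53 Ω
Net reactance X = X_L − X_C = -0.947 Ω
Z = 5.40 − j0.947 Ω
|Z| = √(5.40² + 0.947²) = 5.48 Ω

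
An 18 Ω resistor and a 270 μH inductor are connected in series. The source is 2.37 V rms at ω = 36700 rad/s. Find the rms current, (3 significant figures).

115 mA

X_L = ωL = 9.91 Ω
Z = 18.0 + j9.91 Ω
|Z| = √(18.0² + 9.91²) = 20.5 Ω
I = V/|Z| = 2.37/20.5 = 115 mA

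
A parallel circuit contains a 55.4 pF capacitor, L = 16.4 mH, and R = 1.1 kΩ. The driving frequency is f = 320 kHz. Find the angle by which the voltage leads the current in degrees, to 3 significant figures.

ω = 2πf = 2.011e+06 rad/s
X_L = ωL = 33000 Ω
X_C = 1/(ωC) = 8980 Ω
Parallel: admittances add. Y = 1/R + 1/(jωL) + jωC
Y = (0.000909 + j8.11e-05) S
|Y| = 0.000913 S → |Z| = 1/|Y| = 1100 Ω, ∠Z = −∠Y = -5.10°

-5.10°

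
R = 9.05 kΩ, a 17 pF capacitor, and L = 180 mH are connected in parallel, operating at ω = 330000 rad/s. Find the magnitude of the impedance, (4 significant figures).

X_L = ωL = 59400 Ω
X_C = 1/(ωC) = 178300 Ω
Parallel: admittances add. Y = 1/R + 1/(jωL) + jωC
Y = (0.0001105 − j1.123e-05) S
|Y| = 0.0001111 S → |Z| = 1/|Y| = 9004 Ω, ∠Z = −∠Y = 5.801°

9004 Ω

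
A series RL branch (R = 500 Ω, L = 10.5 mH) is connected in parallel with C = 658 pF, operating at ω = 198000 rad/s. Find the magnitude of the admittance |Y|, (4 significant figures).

342.4 μS

X_L = ωL = 2079 Ω
X_C = 1/(ωC) = 7676 Ω
Branch 1 (R+jX_L): Z₁ = 500.0 + j2079 Ω, |Z₁| = 2138 Ω
Branch 2 (−jX_C): Z₂ = −j7676 Ω
Parallel: Z = Z₁Z₂/(Z₁+Z₂), |Z| = 2921 Ω, ∠Z = 71.37°
|Y| = 1/|Z| = 342.4 μS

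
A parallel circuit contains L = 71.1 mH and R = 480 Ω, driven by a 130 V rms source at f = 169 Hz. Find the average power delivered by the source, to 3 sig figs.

35.2 W

ω = 2πf = 1062 rad/s
X_L = ωL = 75.5 Ω
Parallel: admittances add. Y = 1/R + 1/(jωL)
Y = (0.00208 − j0.0132) S
|Y| = 0.0134 S → |Z| = 1/|Y| = 74.6 Ω, ∠Z = −∠Y = 81.1°
I = V/|Z| = 1.74 A
P = VI cos φ = 130 × 1.74 × cos(81.1°) = 35.2 W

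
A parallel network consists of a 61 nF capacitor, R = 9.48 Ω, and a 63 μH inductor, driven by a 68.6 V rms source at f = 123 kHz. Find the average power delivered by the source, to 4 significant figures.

496.4 W

ω = 2πf = 772800 rad/s
X_L = ωL = 48.69 Ω
X_C = 1/(ωC) = 21.21 Ω
Parallel: admittances add. Y = 1/R + 1/(jωL) + jωC
Y = (0.1055 + j0.02660) S
|Y| = 0.1088 S → |Z| = 1/|Y| = 9.192 Ω, ∠Z = −∠Y = -14.16°
I = V/|Z| = 7.463 A
P = VI cos φ = 68.6 × 7.463 × cos(-14.16°) = 496.4 W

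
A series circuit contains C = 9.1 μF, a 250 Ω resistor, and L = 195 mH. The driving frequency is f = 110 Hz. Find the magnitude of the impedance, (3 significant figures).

ω = 2πf = 691.2 rad/s
X_L = ωL = 135 Ω
X_C = 1/(ωC) = 159 Ω
Net reactance X = X_L − X_C = -24.2 Ω
Z = 250 − j24.2 Ω
|Z| = √(250² + 24.2²) = 251 Ω

251 Ω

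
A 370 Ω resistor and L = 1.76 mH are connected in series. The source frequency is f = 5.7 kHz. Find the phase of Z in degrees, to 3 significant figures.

9.67°

ω = 2πf = 35810 rad/s
X_L = ωL = 63.0 Ω
Z = 370 + j63.0 Ω
|Z| = √(370² + 63.0²) = 375 Ω
∠Z = arctan(63.0/370) = 9.67°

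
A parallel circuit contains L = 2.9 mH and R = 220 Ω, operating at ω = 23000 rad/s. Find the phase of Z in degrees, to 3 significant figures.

73.1°

X_L = ωL = 66.7 Ω
Parallel: admittances add. Y = 1/R + 1/(jωL)
Y = (0.00455 − j0.0150) S
|Y| = 0.0157 S → |Z| = 1/|Y| = 63.8 Ω, ∠Z = −∠Y = 73.1°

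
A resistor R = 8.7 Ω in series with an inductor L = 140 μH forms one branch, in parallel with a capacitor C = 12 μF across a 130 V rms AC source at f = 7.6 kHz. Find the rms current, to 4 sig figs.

ω = 2πf = 47750 rad/s
X_L = ωL = 6.685 Ω
X_C = 1/(ωC) = 1.745 Ω
Branch 1 (R+jX_L): Z₁ = 8.700 + j6.685 Ω, |Z₁| = 10.97 Ω
Branch 2 (−jX_C): Z₂ = −j1.745 Ω
Parallel: Z = Z₁Z₂/(Z₁+Z₂), |Z| = 1.914 Ω, ∠Z = -82.05°
I = V/|Z| = 130/1.914 = 67.93 A

67.93 A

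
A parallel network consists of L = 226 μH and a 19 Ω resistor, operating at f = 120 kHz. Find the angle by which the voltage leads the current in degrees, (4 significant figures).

ω = 2πf = 754000 rad/s
X_L = ωL = 170.4 Ω
Parallel: admittances add. Y = 1/R + 1/(jωL)
Y = (0.05263 − j0.005869) S
|Y| = 0.05296 S → |Z| = 1/|Y| = 18.88 Ω, ∠Z = −∠Y = 6.362°

6.362°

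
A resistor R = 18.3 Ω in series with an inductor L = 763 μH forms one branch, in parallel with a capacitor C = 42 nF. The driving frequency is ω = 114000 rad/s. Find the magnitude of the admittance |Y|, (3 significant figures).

6.64 mS

X_L = ωL = 87.0 Ω
X_C = 1/(ωC) = 209 Ω
Branch 1 (R+jX_L): Z₁ = 18.3 + j87.0 Ω, |Z₁| = 88.9 Ω
Branch 2 (−jX_C): Z₂ = −j209 Ω
Parallel: Z = Z₁Z₂/(Z₁+Z₂), |Z| = 151 Ω, ∠Z = 69.6°
|Y| = 1/|Z| = 6.64 mS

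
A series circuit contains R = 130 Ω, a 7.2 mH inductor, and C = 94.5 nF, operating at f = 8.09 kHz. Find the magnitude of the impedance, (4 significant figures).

ω = 2πf = 50830 rad/s
X_L = ωL = 366.0 Ω
X_C = 1/(ωC) = 208.2 Ω
Net reactance X = X_L − X_C = 157.8 Ω
Z = 130.0 + j157.8 Ω
|Z| = √(130.0² + 157.8²) = 204.5 Ω

204.5 Ω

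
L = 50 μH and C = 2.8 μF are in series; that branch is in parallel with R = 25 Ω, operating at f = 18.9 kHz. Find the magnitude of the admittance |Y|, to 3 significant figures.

ω = 2πf = 118800 rad/s
X_L = ωL = 5.94 Ω
X_C = 1/(ωC) = 3.01 Ω
Branch 1: Z₁ = R = 25.0 Ω
Branch 2 (series LC): Z₂ = j(X_L − X_C) = j2.93 Ω
Parallel: Z = Z₁Z₂/(Z₁+Z₂), |Z| = 2.91 Ω, ∠Z = 83.3°
|Y| = 1/|Z| = 344 mS

344 mS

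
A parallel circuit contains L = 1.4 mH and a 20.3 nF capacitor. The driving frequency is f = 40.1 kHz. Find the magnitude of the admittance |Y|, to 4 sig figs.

ω = 2πf = 252000 rad/s
X_L = ωL = 352.7 Ω
X_C = 1/(ωC) = 195.5 Ω
Parallel: admittances add. Y = 1/(jωL) + jωC
Y = (0 + j0.002280) S
|Y| = 0.002280 S → |Z| = 1/|Y| = 438.6 Ω, ∠Z = −∠Y = -90.00°

2.280 mS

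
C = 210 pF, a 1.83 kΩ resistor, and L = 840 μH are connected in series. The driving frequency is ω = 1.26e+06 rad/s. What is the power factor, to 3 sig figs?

0.558

X_L = ωL = 1060 Ω
X_C = 1/(ωC) = 3780 Ω
Net reactance X = X_L − X_C = -2720 Ω
Z = 1830 − j2720 Ω
|Z| = √(1830² + 2720²) = 3280 Ω
∠Z = arctan(-2720/1830) = -56.1°
cos φ = cos(-56.1°) = 0.558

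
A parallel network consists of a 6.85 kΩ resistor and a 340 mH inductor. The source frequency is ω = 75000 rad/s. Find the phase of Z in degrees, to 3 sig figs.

15.0°

X_L = ωL = 25500 Ω
Parallel: admittances add. Y = 1/R + 1/(jωL)
Y = (0.000146 − j3.92e-05) S
|Y| = 0.000151 S → |Z| = 1/|Y| = 6620 Ω, ∠Z = −∠Y = 15.0°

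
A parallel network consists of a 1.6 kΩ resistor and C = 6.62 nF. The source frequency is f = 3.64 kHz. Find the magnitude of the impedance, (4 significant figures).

1555 Ω

ω = 2πf = 22870 rad/s
X_C = 1/(ωC) = 6605 Ω
Parallel: admittances add. Y = 1/R + jωC
Y = (0.0006250 + j0.0001514) S
|Y| = 0.0006431 S → |Z| = 1/|Y| = 1555 Ω, ∠Z = −∠Y = -13.62°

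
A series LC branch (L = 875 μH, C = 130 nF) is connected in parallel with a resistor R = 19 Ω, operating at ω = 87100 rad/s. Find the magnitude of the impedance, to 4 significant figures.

X_L = ωL = 76.21 Ω
X_C = 1/(ωC) = 88.32 Ω
Branch 1: Z₁ = R = 19.00 Ω
Branch 2 (series LC): Z₂ = j(X_L − X_C) = −j12.10 Ω
Parallel: Z = Z₁Z₂/(Z₁+Z₂), |Z| = 10.21 Ω, ∠Z = -57.50°

10.21 Ω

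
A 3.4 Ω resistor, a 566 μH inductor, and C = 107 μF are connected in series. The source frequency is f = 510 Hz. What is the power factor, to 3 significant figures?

0.951

ω = 2πf = 3204 rad/s
X_L = ωL = 1.81 Ω
X_C = 1/(ωC) = 2.92 Ω
Net reactance X = X_L − X_C = -1.10 Ω
Z = 3.40 − j1.10 Ω
|Z| = √(3.40² + 1.10²) = 3.57 Ω
∠Z = arctan(-1.10/3.40) = -18.0°
cos φ = cos(-18.0°) = 0.951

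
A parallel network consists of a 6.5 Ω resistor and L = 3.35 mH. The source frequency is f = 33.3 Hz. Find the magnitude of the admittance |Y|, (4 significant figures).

1.435 S

ω = 2πf = 209.2 rad/s
X_L = ωL = 0.7009 Ω
Parallel: admittances add. Y = 1/R + 1/(jωL)
Y = (0.1538 − j1.427) S
|Y| = 1.435 S → |Z| = 1/|Y| = 0.6969 Ω, ∠Z = −∠Y = 83.85°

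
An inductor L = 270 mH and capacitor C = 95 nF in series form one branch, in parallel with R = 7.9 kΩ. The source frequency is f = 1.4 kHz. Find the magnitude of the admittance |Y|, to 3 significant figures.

858 μS

ω = 2πf = 8796 rad/s
X_L = ωL = 2380 Ω
X_C = 1/(ωC) = 1200 Ω
Branch 1: Z₁ = R = 7900 Ω
Branch 2 (series LC): Z₂ = j(X_L − X_C) = j1180 Ω
Parallel: Z = Z₁Z₂/(Z₁+Z₂), |Z| = 1170 Ω, ∠Z = 81.5°
|Y| = 1/|Z| = 858 μS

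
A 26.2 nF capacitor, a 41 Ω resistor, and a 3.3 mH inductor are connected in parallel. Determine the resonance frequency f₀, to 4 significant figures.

ω₀ = 1/√(LC) = 1/√(0.0033 × 2.62e-08) = 107500 rad/s
f₀ = ω₀/(2π) = 17.12 kHz

17.12 kHz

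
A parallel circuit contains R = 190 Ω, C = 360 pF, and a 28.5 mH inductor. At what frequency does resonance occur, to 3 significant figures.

49.7 kHz

ω₀ = 1/√(LC) = 1/√(0.0285 × 3.6e-10) = 312200 rad/s
f₀ = ω₀/(2π) = 49.7 kHz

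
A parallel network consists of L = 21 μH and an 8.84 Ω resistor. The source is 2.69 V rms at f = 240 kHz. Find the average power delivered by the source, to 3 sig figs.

819 mW

ω = 2πf = 1.508e+06 rad/s
X_L = ωL = 31.7 Ω
Parallel: admittances add. Y = 1/R + 1/(jωL)
Y = (0.113 − j0.0316) S
|Y| = 0.117 S → |Z| = 1/|Y| = 8.51 Ω, ∠Z = −∠Y = 15.6°
I = V/|Z| = 316 mA
P = VI cos φ = 2.69 × 0.316 × cos(15.6°) = 819 mW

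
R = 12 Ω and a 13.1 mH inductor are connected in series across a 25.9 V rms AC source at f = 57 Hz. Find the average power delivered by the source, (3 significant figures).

ω = 2πf = 358.1 rad/s
X_L = ωL = 4.69 Ω
Z = 12.0 + j4.69 Ω
|Z| = √(12.0² + 4.69²) = 12.9 Ω
∠Z = arctan(4.69/12.0) = 21.4°
I = V/|Z| = 2.01 A
P = VI cos φ = 25.9 × 2.01 × cos(21.4°) = 48.5 W

48.5 W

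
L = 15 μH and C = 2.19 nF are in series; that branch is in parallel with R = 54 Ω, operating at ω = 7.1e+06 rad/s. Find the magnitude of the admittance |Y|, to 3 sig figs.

X_L = ωL = 106 Ω
X_C = 1/(ωC) = 64.3 Ω
Branch 1: Z₁ = R = 54.0 Ω
Branch 2 (series LC): Z₂ = j(X_L − X_C) = j42.2 Ω
Parallel: Z = Z₁Z₂/(Z₁+Z₂), |Z| = 33.2 Ω, ∠Z = 52.0°
|Y| = 1/|Z| = 30.1 mS

30.1 mS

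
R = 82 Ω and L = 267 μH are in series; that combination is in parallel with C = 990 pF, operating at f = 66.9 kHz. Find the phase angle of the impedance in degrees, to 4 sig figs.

51.80°

ω = 2πf = 420300 rad/s
X_L = ωL = 112.2 Ω
X_C = 1/(ωC) = 2403 Ω
Branch 1 (R+jX_L): Z₁ = 82.00 + j112.2 Ω, |Z₁| = 139.0 Ω
Branch 2 (−jX_C): Z₂ = −j2403 Ω
Parallel: Z = Z₁Z₂/(Z₁+Z₂), |Z| = 145.7 Ω, ∠Z = 51.80°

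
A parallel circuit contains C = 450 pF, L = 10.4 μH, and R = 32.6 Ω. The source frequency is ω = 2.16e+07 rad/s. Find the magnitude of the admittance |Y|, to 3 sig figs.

31.1 mS

X_L = ωL = 225 Ω
X_C = 1/(ωC) = 103 Ω
Parallel: admittances add. Y = 1/R + 1/(jωL) + jωC
Y = (0.0307 + j0.00527) S
|Y| = 0.0311 S → |Z| = 1/|Y| = 32.1 Ω, ∠Z = −∠Y = -9.75°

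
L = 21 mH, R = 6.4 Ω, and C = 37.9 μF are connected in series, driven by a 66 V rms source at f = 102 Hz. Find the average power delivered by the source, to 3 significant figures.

34.5 W

ω = 2πf = 640.9 rad/s
X_L = ωL = 13.5 Ω
X_C = 1/(ωC) = 41.2 Ω
Net reactance X = X_L − X_C = -27.7 Ω
Z = 6.40 − j27.7 Ω
|Z| = √(6.40² + 27.7²) = 28.4 Ω
∠Z = arctan(-27.7/6.40) = -77.0°
I = V/|Z| = 2.32 A
P = VI cos φ = 66 × 2.32 × cos(-77.0°) = 34.5 W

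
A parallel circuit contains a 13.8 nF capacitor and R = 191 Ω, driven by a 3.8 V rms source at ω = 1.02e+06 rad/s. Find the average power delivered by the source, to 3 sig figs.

X_C = 1/(ωC) = 71.0 Ω
Parallel: admittances add. Y = 1/R + jωC
Y = (0.00524 + j0.0141) S
|Y| = 0.0150 S → |Z| = 1/|Y| = 66.6 Ω, ∠Z = −∠Y = -69.6°
I = V/|Z| = 57.1 mA
P = VI cos φ = 3.8 × 0.0571 × cos(-69.6°) = 75.6 mW

75.6 mW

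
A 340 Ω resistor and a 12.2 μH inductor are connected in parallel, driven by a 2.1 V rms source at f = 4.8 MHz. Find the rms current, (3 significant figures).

8.41 mA

ω = 2πf = 3.016e+07 rad/s
X_L = ωL = 368 Ω
Parallel: admittances add. Y = 1/R + 1/(jωL)
Y = (0.00294 − j0.00272) S
|Y| = 0.00400 S → |Z| = 1/|Y| = 250 Ω, ∠Z = −∠Y = 42.7°
I = V/|Z| = 2.1/250 = 8.41 mA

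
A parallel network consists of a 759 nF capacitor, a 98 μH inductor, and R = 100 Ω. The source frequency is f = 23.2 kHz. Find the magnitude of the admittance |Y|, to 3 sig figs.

41.9 mS

ω = 2πf = 145800 rad/s
X_L = ωL = 14.3 Ω
X_C = 1/(ωC) = 9.04 Ω
Parallel: admittances add. Y = 1/R + 1/(jωL) + jωC
Y = (0.0100 + j0.0406) S
|Y| = 0.0419 S → |Z| = 1/|Y| = 23.9 Ω, ∠Z = −∠Y = -76.2°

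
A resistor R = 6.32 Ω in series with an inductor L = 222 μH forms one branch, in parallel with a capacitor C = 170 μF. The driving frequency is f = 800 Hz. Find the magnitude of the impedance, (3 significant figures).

1.19 Ω

ω = 2πf = 5027 rad/s
X_L = ωL = 1.12 Ω
X_C = 1/(ωC) = 1.17 Ω
Branch 1 (R+jX_L): Z₁ = 6.32 + j1.12 Ω, |Z₁| = 6.42 Ω
Branch 2 (−jX_C): Z₂ = −j1.17 Ω
Parallel: Z = Z₁Z₂/(Z₁+Z₂), |Z| = 1.19 Ω, ∠Z = -79.5°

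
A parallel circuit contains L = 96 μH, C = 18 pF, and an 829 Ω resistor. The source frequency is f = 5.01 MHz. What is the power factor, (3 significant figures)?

ω = 2πf = 3.148e+07 rad/s
X_L = ωL = 3020 Ω
X_C = 1/(ωC) = 1760 Ω
Parallel: admittances add. Y = 1/R + 1/(jωL) + jωC
Y = (0.00121 + j0.000236) S
|Y| = 0.00123 S → |Z| = 1/|Y| = 814 Ω, ∠Z = −∠Y = -11.1°
cos φ = cos(-11.1°) = 0.981

0.981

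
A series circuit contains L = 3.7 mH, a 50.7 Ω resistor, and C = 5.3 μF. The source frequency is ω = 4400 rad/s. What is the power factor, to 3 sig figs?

X_L = ωL = 16.3 Ω
X_C = 1/(ωC) = 42.9 Ω
Net reactance X = X_L − X_C = -26.6 Ω
Z = 50.7 − j26.6 Ω
|Z| = √(50.7² + 26.6²) = 57.3 Ω
∠Z = arctan(-26.6/50.7) = -27.7°
cos φ = cos(-27.7°) = 0.886

0.886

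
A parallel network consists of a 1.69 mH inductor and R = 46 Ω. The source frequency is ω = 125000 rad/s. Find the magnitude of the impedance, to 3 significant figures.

44.9 Ω

X_L = ωL = 211 Ω
Parallel: admittances add. Y = 1/R + 1/(jωL)
Y = (0.0217 − j0.00473) S
|Y| = 0.0222 S → |Z| = 1/|Y| = 44.9 Ω, ∠Z = −∠Y = 12.3°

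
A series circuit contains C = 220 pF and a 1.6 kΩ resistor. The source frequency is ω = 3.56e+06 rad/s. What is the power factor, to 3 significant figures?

0.782

X_C = 1/(ωC) = 1280 Ω
Z = 1600 − j1280 Ω
|Z| = √(1600² + 1280²) = 2050 Ω
∠Z = arctan(-1280/1600) = -38.6°
cos φ = cos(-38.6°) = 0.782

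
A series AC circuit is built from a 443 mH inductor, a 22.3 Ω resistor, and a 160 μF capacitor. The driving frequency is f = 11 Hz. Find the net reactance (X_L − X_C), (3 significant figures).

ω = 2πf = 69.12 rad/s
X_L = ωL = 30.6 Ω
X_C = 1/(ωC) = 90.4 Ω
X = 30.6 − 90.4 = -59.8 Ω

-59.8 Ω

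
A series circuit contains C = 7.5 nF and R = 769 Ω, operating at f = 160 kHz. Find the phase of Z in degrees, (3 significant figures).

-9.79°

ω = 2πf = 1.005e+06 rad/s
X_C = 1/(ωC) = 133 Ω
Z = 769 − j133 Ω
|Z| = √(769² + 133²) = 780 Ω
∠Z = arctan(-133/769) = -9.79°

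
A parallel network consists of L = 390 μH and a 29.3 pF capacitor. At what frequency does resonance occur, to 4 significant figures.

ω₀ = 1/√(LC) = 1/√(0.00039 × 2.93e-11) = 9.355e+06 rad/s
f₀ = ω₀/(2π) = 1.489 MHz

1.489 MHz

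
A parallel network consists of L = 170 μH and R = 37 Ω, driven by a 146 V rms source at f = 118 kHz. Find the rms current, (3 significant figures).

ω = 2πf = 741400 rad/s
X_L = ωL = 126 Ω
Parallel: admittances add. Y = 1/R + 1/(jωL)
Y = (0.0270 − j0.00793) S
|Y| = 0.0282 S → |Z| = 1/|Y| = 35.5 Ω, ∠Z = −∠Y = 16.4°
I = V/|Z| = 146/35.5 = 4.11 A

4.11 A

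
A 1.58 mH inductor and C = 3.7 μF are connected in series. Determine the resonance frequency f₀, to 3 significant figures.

2.08 kHz

ω₀ = 1/√(LC) = 1/√(0.00158 × 3.7e-06) = 13080 rad/s
f₀ = ω₀/(2π) = 2.08 kHz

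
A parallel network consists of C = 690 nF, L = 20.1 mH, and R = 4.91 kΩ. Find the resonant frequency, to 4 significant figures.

1.351 kHz

ω₀ = 1/√(LC) = 1/√(0.0201 × 6.9e-07) = 8491 rad/s
f₀ = ω₀/(2π) = 1.351 kHz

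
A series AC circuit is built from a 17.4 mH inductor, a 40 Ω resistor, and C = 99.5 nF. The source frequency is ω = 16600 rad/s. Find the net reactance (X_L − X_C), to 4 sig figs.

X_L = ωL = 288.8 Ω
X_C = 1/(ωC) = 605.4 Ω
X = 288.8 − 605.4 = -316.6 Ω

-316.6 Ω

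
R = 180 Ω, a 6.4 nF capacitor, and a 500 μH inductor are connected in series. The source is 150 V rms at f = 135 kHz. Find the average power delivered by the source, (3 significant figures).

45.0 W

ω = 2πf = 848200 rad/s
X_L = ωL = 424 Ω
X_C = 1/(ωC) = 184 Ω
Net reactance X = X_L − X_C = 240 Ω
Z = 180 + j240 Ω
|Z| = √(180² + 240²) = 300 Ω
∠Z = arctan(240/180) = 53.1°
I = V/|Z| = 500 mA
P = VI cos φ = 150 × 0.500 × cos(53.1°) = 45.0 W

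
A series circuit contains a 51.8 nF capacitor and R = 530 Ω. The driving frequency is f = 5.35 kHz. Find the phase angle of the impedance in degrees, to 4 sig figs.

ω = 2πf = 33620 rad/s
X_C = 1/(ωC) = 574.3 Ω
Z = 530.0 − j574.3 Ω
|Z| = √(530.0² + 574.3²) = 781.5 Ω
∠Z = arctan(-574.3/530.0) = -47.30°

-47.30°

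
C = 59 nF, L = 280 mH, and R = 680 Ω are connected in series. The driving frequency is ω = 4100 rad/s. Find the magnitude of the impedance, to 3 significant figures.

3060 Ω

X_L = ωL = 1150 Ω
X_C = 1/(ωC) = 4130 Ω
Net reactance X = X_L − X_C = -2990 Ω
Z = 680 − j2990 Ω
|Z| = √(680² + 2990²) = 3060 Ω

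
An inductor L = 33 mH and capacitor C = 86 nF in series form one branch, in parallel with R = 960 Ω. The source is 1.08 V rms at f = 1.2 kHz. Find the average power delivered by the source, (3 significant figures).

ω = 2πf = 7540 rad/s
X_L = ωL = 249 Ω
X_C = 1/(ωC) = 1540 Ω
Branch 1: Z₁ = R = 960 Ω
Branch 2 (series LC): Z₂ = j(X_L − X_C) = −j1290 Ω
Parallel: Z = Z₁Z₂/(Z₁+Z₂), |Z| = 771 Ω, ∠Z = -36.6°
I = V/|Z| = 1.40 mA
P = VI cos φ = 1.08 × 0.00140 × cos(-36.6°) = 1.22 mW

1.22 mW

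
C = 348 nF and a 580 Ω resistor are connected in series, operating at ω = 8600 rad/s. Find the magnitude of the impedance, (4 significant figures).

669.4 Ω

X_C = 1/(ωC) = 334.1 Ω
Z = 580.0 − j334.1 Ω
|Z| = √(580.0² + 334.1²) = 669.4 Ω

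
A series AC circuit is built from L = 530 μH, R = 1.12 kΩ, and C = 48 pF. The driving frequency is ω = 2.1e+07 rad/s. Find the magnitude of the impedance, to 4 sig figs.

10200 Ω

X_L = ωL = 11130 Ω
X_C = 1/(ωC) = 992.1 Ω
Net reactance X = X_L − X_C = 10140 Ω
Z = 1120 + j10140 Ω
|Z| = √(1120² + 10140²) = 10200 Ω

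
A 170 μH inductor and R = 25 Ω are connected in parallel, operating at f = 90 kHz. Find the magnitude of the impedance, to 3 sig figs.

ω = 2πf = 565500 rad/s
X_L = ωL = 96.1 Ω
Parallel: admittances add. Y = 1/R + 1/(jωL)
Y = (0.0400 − j0.0104) S
|Y| = 0.0413 S → |Z| = 1/|Y| = 24.2 Ω, ∠Z = −∠Y = 14.6°

24.2 Ω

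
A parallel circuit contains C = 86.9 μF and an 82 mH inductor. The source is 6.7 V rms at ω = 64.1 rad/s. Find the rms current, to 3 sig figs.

1.24 A

X_L = ωL = 5.26 Ω
X_C = 1/(ωC) = 180 Ω
Parallel: admittances add. Y = 1/(jωL) + jωC
Y = (0 − j0.185) S
|Y| = 0.185 S → |Z| = 1/|Y| = 5.41 Ω, ∠Z = −∠Y = 90.0°
I = V/|Z| = 6.7/5.41 = 1.24 A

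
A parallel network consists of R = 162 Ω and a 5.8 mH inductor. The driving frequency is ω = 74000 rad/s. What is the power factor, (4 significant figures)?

X_L = ωL = 429.2 Ω
Parallel: admittances add. Y = 1/R + 1/(jωL)
Y = (0.006173 − j0.002330) S
|Y| = 0.006598 S → |Z| = 1/|Y| = 151.6 Ω, ∠Z = −∠Y = 20.68°
cos φ = cos(20.68°) = 0.9356

0.9356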